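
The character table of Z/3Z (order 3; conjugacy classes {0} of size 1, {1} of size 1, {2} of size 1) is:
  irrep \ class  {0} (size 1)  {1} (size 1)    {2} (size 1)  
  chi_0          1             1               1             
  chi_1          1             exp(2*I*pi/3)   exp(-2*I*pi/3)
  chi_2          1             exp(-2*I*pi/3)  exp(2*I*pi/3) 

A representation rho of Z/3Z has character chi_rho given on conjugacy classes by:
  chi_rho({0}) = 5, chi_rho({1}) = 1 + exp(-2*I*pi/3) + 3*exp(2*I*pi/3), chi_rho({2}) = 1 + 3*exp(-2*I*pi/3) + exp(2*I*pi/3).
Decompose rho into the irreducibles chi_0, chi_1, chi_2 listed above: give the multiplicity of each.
Multiplicities: chi_0: 1, chi_1: 3, chi_2: 1.

Why: Use <chi_rho, chi> = (1/|G|) sum_C |C| * chi_rho(C) * conj(chi(C)) with |G| = 3 for each irreducible chi in the table:
  <chi_rho, chi_0> = (1/3)[1*(5)*conj(1) + 1*(1 + exp(-2*I*pi/3) + 3*exp(2*I*pi/3))*conj(1) + 1*(1 + 3*exp(-2*I*pi/3) + exp(2*I*pi/3))*conj(1)]
      = (1/3)[(5) + (1 + exp(-2*I*pi/3) + 3*exp(2*I*pi/3)) + (1 + 3*exp(-2*I*pi/3) + exp(2*I*pi/3))] = 3/3 = 1
  <chi_rho, chi_1> = (1/3)[1*(5)*conj(1) + 1*(1 + exp(-2*I*pi/3) + 3*exp(2*I*pi/3))*conj(exp(2*I*pi/3)) + 1*(1 + 3*exp(-2*I*pi/3) + exp(2*I*pi/3))*conj(exp(-2*I*pi/3))]
      = (1/3)[(5) + (2) + (2)] = 9/3 = 3
  <chi_rho, chi_2> = (1/3)[1*(5)*conj(1) + 1*(1 + exp(-2*I*pi/3) + 3*exp(2*I*pi/3))*conj(exp(-2*I*pi/3)) + 1*(1 + 3*exp(-2*I*pi/3) + exp(2*I*pi/3))*conj(exp(2*I*pi/3))]
      = (1/3)[(5) + (1 + 3*exp(-2*I*pi/3) + exp(2*I*pi/3)) + (1 + exp(-2*I*pi/3) + 3*exp(2*I*pi/3))] = 3/3 = 1
(Exp terms are combined using exp(i*s)*conj(exp(i*t)) = exp(i*(s-t)), and sums of them are collapsed using the identity that for every m > 1 the m distinct m-th roots of unity sum to 0, e.g. 1 + exp(2*I*pi/3) + exp(-2*I*pi/3) = 0.)
Dimension check: dim(rho) = sum (mult * dim) = 1*1 + 3*1 + 1*1 = 5 = chi_rho(e) = 5.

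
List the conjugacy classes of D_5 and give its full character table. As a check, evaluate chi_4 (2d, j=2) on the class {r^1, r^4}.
Conjugacy classes: {e} of size 1, {r^1, r^4} of size 2, {r^2, r^3} of size 2, {s, sr, ..., sr^4} of size 5.
Character table:
  irrep \ class              {e} (size 1)  {r^1, r^4} (size 2)  {r^2, r^3} (size 2)  {s, sr, ..., sr^4} (size 5)
  chi_1 (triv)               1             1                    1                    1                          
  chi_2 (sign: r->1, s->-1)  1             1                    1                    -1                         
  chi_3 (2d, j=1)            2             -1/2 + sqrt(5)/2     -sqrt(5)/2 - 1/2     0                          
  chi_4 (2d, j=2)            2             -sqrt(5)/2 - 1/2     -1/2 + sqrt(5)/2     0                          

Spot check: chi_4 (2d, j=2) on {r^1, r^4} = -sqrt(5)/2 - 1/2.

Solution. D_5 has order 2*5 = 10 with 4 conjugacy classes, hence 4 irreducibles. Sum of squared dims 1 + 1 + 4 + 4 = 10 = |G|. Linear characters come from the abelianisation; the 2-dimensional irreps have character r^k -> 2*cos(2*pi*j*k/5), reflections -> 0.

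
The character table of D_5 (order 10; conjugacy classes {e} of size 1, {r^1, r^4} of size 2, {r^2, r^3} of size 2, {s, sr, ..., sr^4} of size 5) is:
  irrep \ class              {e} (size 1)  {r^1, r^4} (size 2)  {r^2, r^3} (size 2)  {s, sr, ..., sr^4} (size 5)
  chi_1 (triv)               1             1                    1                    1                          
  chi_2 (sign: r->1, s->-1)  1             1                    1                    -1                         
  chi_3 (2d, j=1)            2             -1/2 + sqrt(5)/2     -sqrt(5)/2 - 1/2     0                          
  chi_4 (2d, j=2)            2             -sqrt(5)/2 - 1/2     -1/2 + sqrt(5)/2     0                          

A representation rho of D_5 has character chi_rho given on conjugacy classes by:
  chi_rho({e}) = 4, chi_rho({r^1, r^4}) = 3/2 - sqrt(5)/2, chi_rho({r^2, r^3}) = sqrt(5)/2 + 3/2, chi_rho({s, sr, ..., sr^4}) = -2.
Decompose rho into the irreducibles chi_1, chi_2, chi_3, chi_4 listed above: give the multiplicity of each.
Multiplicities: chi_1: 0, chi_2: 2, chi_3: 0, chi_4: 1.

Derivation: Use <chi_rho, chi> = (1/|G|) sum_C |C| * chi_rho(C) * conj(chi(C)) with |G| = 10 for each irreducible chi in the table:
  <chi_rho, chi_1> = (1/10)[1*(4)*conj(1) + 2*(3/2 - sqrt(5)/2)*conj(1) + 2*(sqrt(5)/2 + 3/2)*conj(1) + 5*(-2)*conj(1)]
      = (1/10)[(4) + (3 - sqrt(5)) + (sqrt(5) + 3) + (-10)] = 0/10 = 0
  <chi_rho, chi_2> = (1/10)[1*(4)*conj(1) + 2*(3/2 - sqrt(5)/2)*conj(1) + 2*(sqrt(5)/2 + 3/2)*conj(1) + 5*(-2)*conj(-1)]
      = (1/10)[(4) + (3 - sqrt(5)) + (sqrt(5) + 3) + (10)] = 20/10 = 2
  <chi_rho, chi_3> = (1/10)[1*(4)*conj(2) + 2*(3/2 - sqrt(5)/2)*conj(-1/2 + sqrt(5)/2) + 2*(sqrt(5)/2 + 3/2)*conj(-sqrt(5)/2 - 1/2) + 5*(-2)*conj(0)]
      = (1/10)[(8) + (-4 + 2*sqrt(5)) + (-2*sqrt(5) - 4) + (0)] = 0/10 = 0
  <chi_rho, chi_4> = (1/10)[1*(4)*conj(2) + 2*(3/2 - sqrt(5)/2)*conj(-sqrt(5)/2 - 1/2) + 2*(sqrt(5)/2 + 3/2)*conj(-1/2 + sqrt(5)/2) + 5*(-2)*conj(0)]
      = (1/10)[(8) + (1 - sqrt(5)) + (1 + sqrt(5)) + (0)] = 10/10 = 1
Dimension check: dim(rho) = sum (mult * dim) = 0*1 + 2*1 + 0*2 + 1*2 = 4 = chi_rho(e) = 4.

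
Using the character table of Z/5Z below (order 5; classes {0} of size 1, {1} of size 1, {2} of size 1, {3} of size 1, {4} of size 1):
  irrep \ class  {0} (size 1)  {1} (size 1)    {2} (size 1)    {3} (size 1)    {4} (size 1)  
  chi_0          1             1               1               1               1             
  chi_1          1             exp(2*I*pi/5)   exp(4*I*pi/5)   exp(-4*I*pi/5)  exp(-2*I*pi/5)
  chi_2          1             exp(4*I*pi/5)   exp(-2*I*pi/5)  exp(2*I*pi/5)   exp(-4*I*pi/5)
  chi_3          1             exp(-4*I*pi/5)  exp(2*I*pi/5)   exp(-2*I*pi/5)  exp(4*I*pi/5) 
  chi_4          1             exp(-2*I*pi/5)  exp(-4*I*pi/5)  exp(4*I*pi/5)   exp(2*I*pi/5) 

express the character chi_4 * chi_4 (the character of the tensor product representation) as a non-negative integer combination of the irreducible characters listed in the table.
chi_4 tensor chi_4 = chi_3 (all other irreducibles have multiplicity 0).

Derivation: The character of a tensor product is the pointwise product (chi_4 * chi_4)(C) = chi_4(C) * chi_4(C):
  {0}: (1)*(1), {1}: (exp(-2*I*pi/5))*(exp(-2*I*pi/5)), {2}: (exp(-4*I*pi/5))*(exp(-4*I*pi/5)), {3}: (exp(4*I*pi/5))*(exp(4*I*pi/5)), {4}: (exp(2*I*pi/5))*(exp(2*I*pi/5))
so (chi_4 * chi_4) takes values
  {0} -> 1, {1} -> exp(-4*I*pi/5), {2} -> exp(2*I*pi/5), {3} -> exp(-2*I*pi/5), {4} -> exp(4*I*pi/5).
Now take the inner product of this character with each irreducible chi from the table, <chi_4*chi_4, chi> = (1/5) sum_C |C| (chi_4*chi_4)(C) conj(chi(C)):
  <chi_4*chi_4, chi_0> = (1/5)[1*(1)*conj(1) + 1*(exp(-4*I*pi/5))*conj(1) + 1*(exp(2*I*pi/5))*conj(1) + 1*(exp(-2*I*pi/5))*conj(1) + 1*(exp(4*I*pi/5))*conj(1)]
      = (1/5)[(1) + (exp(-4*I*pi/5)) + (exp(2*I*pi/5)) + (exp(-2*I*pi/5)) + (exp(4*I*pi/5))] = 0/5 = 0
  <chi_4*chi_4, chi_1> = (1/5)[1*(1)*conj(1) + 1*(exp(-4*I*pi/5))*conj(exp(2*I*pi/5)) + 1*(exp(2*I*pi/5))*conj(exp(4*I*pi/5)) + 1*(exp(-2*I*pi/5))*conj(exp(-4*I*pi/5)) + 1*(exp(4*I*pi/5))*conj(exp(-2*I*pi/5))]
      = (1/5)[(1) + (exp(4*I*pi/5)) + (exp(-2*I*pi/5)) + (exp(2*I*pi/5)) + (exp(-4*I*pi/5))] = 0/5 = 0
  <chi_4*chi_4, chi_2> = (1/5)[1*(1)*conj(1) + 1*(exp(-4*I*pi/5))*conj(exp(4*I*pi/5)) + 1*(exp(2*I*pi/5))*conj(exp(-2*I*pi/5)) + 1*(exp(-2*I*pi/5))*conj(exp(2*I*pi/5)) + 1*(exp(4*I*pi/5))*conj(exp(-4*I*pi/5))]
      = (1/5)[(1) + (exp(2*I*pi/5)) + (exp(4*I*pi/5)) + (exp(-4*I*pi/5)) + (exp(-2*I*pi/5))] = 0/5 = 0
  <chi_4*chi_4, chi_3> = (1/5)[1*(1)*conj(1) + 1*(exp(-4*I*pi/5))*conj(exp(-4*I*pi/5)) + 1*(exp(2*I*pi/5))*conj(exp(2*I*pi/5)) + 1*(exp(-2*I*pi/5))*conj(exp(-2*I*pi/5)) + 1*(exp(4*I*pi/5))*conj(exp(4*I*pi/5))]
      = (1/5)[(1) + (1) + (1) + (1) + (1)] = 5/5 = 1
  <chi_4*chi_4, chi_4> = (1/5)[1*(1)*conj(1) + 1*(exp(-4*I*pi/5))*conj(exp(-2*I*pi/5)) + 1*(exp(2*I*pi/5))*conj(exp(-4*I*pi/5)) + 1*(exp(-2*I*pi/5))*conj(exp(4*I*pi/5)) + 1*(exp(4*I*pi/5))*conj(exp(2*I*pi/5))]
      = (1/5)[(1) + (exp(-2*I*pi/5)) + (exp(-4*I*pi/5)) + (exp(4*I*pi/5)) + (exp(2*I*pi/5))] = 0/5 = 0
(Exp terms are combined using exp(i*s)*conj(exp(i*t)) = exp(i*(s-t)), and sums of them are collapsed using the identity that for every m > 1 the m distinct m-th roots of unity sum to 0, e.g. 1 + exp(2*I*pi/3) + exp(-2*I*pi/3) = 0.)
Hence the multiplicities are chi_3: 1. Dimension check: dim(chi_4)*dim(chi_4) = 1*1 = 1 and sum (mult * dim) = 1*1 = 1.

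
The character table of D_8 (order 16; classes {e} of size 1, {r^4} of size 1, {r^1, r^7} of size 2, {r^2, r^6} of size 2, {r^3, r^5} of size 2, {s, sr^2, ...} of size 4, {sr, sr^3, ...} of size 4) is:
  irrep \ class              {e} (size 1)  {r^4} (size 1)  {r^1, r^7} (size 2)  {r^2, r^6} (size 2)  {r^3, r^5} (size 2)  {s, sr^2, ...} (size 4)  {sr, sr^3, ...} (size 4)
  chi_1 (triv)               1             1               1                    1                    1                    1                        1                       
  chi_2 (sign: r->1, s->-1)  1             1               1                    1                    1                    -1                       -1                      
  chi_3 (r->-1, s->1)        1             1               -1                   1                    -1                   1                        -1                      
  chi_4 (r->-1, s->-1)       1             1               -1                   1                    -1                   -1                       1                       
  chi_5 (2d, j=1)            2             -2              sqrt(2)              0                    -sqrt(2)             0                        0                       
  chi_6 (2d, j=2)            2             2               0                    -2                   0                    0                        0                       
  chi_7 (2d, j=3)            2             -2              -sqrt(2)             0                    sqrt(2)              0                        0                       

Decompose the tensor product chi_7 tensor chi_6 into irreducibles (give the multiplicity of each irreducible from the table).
chi_7 tensor chi_6 = chi_5 + chi_7 (all other irreducibles have multiplicity 0).

Argument: The character of a tensor product is the pointwise product (chi_7 * chi_6)(C) = chi_7(C) * chi_6(C):
  {e}: (2)*(2), {r^4}: (-2)*(2), {r^1, r^7}: (-sqrt(2))*(0), {r^2, r^6}: (0)*(-2), {r^3, r^5}: (sqrt(2))*(0), {s, sr^2, ...}: (0)*(0), {sr, sr^3, ...}: (0)*(0)
so (chi_7 * chi_6) takes values
  {e} -> 4, {r^4} -> -4, {r^1, r^7} -> 0, {r^2, r^6} -> 0, {r^3, r^5} -> 0, {s, sr^2, ...} -> 0, {sr, sr^3, ...} -> 0.
Now take the inner product of this character with each irreducible chi from the table, <chi_7*chi_6, chi> = (1/16) sum_C |C| (chi_7*chi_6)(C) conj(chi(C)):
  <chi_7*chi_6, chi_1> = (1/16)[1*(4)*conj(1) + 1*(-4)*conj(1) + 2*(0)*conj(1) + 2*(0)*conj(1) + 2*(0)*conj(1) + 4*(0)*conj(1) + 4*(0)*conj(1)]
      = (1/16)[(4) + (-4) + (0) + (0) + (0) + (0) + (0)] = 0/16 = 0
  <chi_7*chi_6, chi_2> = (1/16)[1*(4)*conj(1) + 1*(-4)*conj(1) + 2*(0)*conj(1) + 2*(0)*conj(1) + 2*(0)*conj(1) + 4*(0)*conj(-1) + 4*(0)*conj(-1)]
      = (1/16)[(4) + (-4) + (0) + (0) + (0) + (0) + (0)] = 0/16 = 0
  <chi_7*chi_6, chi_3> = (1/16)[1*(4)*conj(1) + 1*(-4)*conj(1) + 2*(0)*conj(-1) + 2*(0)*conj(1) + 2*(0)*conj(-1) + 4*(0)*conj(1) + 4*(0)*conj(-1)]
      = (1/16)[(4) + (-4) + (0) + (0) + (0) + (0) + (0)] = 0/16 = 0
  <chi_7*chi_6, chi_4> = (1/16)[1*(4)*conj(1) + 1*(-4)*conj(1) + 2*(0)*conj(-1) + 2*(0)*conj(1) + 2*(0)*conj(-1) + 4*(0)*conj(-1) + 4*(0)*conj(1)]
      = (1/16)[(4) + (-4) + (0) + (0) + (0) + (0) + (0)] = 0/16 = 0
  <chi_7*chi_6, chi_5> = (1/16)[1*(4)*conj(2) + 1*(-4)*conj(-2) + 2*(0)*conj(sqrt(2)) + 2*(0)*conj(0) + 2*(0)*conj(-sqrt(2)) + 4*(0)*conj(0) + 4*(0)*conj(0)]
      = (1/16)[(8) + (8) + (0) + (0) + (0) + (0) + (0)] = 16/16 = 1
  <chi_7*chi_6, chi_6> = (1/16)[1*(4)*conj(2) + 1*(-4)*conj(2) + 2*(0)*conj(0) + 2*(0)*conj(-2) + 2*(0)*conj(0) + 4*(0)*conj(0) + 4*(0)*conj(0)]
      = (1/16)[(8) + (-8) + (0) + (0) + (0) + (0) + (0)] = 0/16 = 0
  <chi_7*chi_6, chi_7> = (1/16)[1*(4)*conj(2) + 1*(-4)*conj(-2) + 2*(0)*conj(-sqrt(2)) + 2*(0)*conj(0) + 2*(0)*conj(sqrt(2)) + 4*(0)*conj(0) + 4*(0)*conj(0)]
      = (1/16)[(8) + (8) + (0) + (0) + (0) + (0) + (0)] = 16/16 = 1
Hence the multiplicities are chi_5: 1, chi_7: 1. Dimension check: dim(chi_7)*dim(chi_6) = 2*2 = 4 and sum (mult * dim) = 1*2 + 1*2 = 4.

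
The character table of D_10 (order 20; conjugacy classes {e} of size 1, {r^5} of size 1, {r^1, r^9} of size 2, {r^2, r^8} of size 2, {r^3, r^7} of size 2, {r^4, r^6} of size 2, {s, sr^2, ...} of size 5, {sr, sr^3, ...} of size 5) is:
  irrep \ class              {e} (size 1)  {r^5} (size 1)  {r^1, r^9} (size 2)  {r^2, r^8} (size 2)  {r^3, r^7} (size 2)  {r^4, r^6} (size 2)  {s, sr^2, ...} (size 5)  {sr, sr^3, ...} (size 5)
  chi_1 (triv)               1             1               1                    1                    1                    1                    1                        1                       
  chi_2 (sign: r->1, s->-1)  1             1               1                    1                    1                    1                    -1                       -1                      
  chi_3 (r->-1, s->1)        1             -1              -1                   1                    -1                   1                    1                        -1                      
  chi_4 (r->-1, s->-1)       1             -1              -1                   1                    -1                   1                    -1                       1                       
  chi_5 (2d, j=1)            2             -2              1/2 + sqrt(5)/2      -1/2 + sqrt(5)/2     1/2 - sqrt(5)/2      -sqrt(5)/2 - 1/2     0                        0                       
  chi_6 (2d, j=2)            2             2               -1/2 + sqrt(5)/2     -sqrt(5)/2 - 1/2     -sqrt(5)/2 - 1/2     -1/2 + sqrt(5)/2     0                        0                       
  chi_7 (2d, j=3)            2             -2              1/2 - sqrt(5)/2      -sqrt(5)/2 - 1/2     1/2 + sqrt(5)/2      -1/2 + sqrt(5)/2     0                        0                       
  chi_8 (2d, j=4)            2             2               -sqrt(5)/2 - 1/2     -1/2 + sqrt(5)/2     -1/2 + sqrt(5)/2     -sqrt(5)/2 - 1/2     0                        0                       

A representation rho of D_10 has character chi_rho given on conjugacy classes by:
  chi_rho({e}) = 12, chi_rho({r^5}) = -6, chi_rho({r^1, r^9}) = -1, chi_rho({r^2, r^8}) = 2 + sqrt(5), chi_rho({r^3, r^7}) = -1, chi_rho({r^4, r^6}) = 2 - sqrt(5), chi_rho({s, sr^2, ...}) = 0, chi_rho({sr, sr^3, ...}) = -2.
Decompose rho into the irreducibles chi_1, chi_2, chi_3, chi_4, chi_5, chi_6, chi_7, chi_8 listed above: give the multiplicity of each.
Multiplicities: chi_1: 0, chi_2: 1, chi_3: 2, chi_4: 1, chi_5: 2, chi_6: 0, chi_7: 1, chi_8: 1.

Justification: Use <chi_rho, chi> = (1/|G|) sum_C |C| * chi_rho(C) * conj(chi(C)) with |G| = 20 for each irreducible chi in the table:
  <chi_rho, chi_1> = (1/20)[1*(12)*conj(1) + 1*(-6)*conj(1) + 2*(-1)*conj(1) + 2*(2 + sqrt(5))*conj(1) + 2*(-1)*conj(1) + 2*(2 - sqrt(5))*conj(1) + 5*(0)*conj(1) + 5*(-2)*conj(1)]
      = (1/20)[(12) + (-6) + (-2) + (4 + 2*sqrt(5)) + (-2) + (4 - 2*sqrt(5)) + (0) + (-10)] = 0/20 = 0
  <chi_rho, chi_2> = (1/20)[1*(12)*conj(1) + 1*(-6)*conj(1) + 2*(-1)*conj(1) + 2*(2 + sqrt(5))*conj(1) + 2*(-1)*conj(1) + 2*(2 - sqrt(5))*conj(1) + 5*(0)*conj(-1) + 5*(-2)*conj(-1)]
      = (1/20)[(12) + (-6) + (-2) + (4 + 2*sqrt(5)) + (-2) + (4 - 2*sqrt(5)) + (0) + (10)] = 20/20 = 1
  <chi_rho, chi_3> = (1/20)[1*(12)*conj(1) + 1*(-6)*conj(-1) + 2*(-1)*conj(-1) + 2*(2 + sqrt(5))*conj(1) + 2*(-1)*conj(-1) + 2*(2 - sqrt(5))*conj(1) + 5*(0)*conj(1) + 5*(-2)*conj(-1)]
      = (1/20)[(12) + (6) + (2) + (4 + 2*sqrt(5)) + (2) + (4 - 2*sqrt(5)) + (0) + (10)] = 40/20 = 2
  <chi_rho, chi_4> = (1/20)[1*(12)*conj(1) + 1*(-6)*conj(-1) + 2*(-1)*conj(-1) + 2*(2 + sqrt(5))*conj(1) + 2*(-1)*conj(-1) + 2*(2 - sqrt(5))*conj(1) + 5*(0)*conj(-1) + 5*(-2)*conj(1)]
      = (1/20)[(12) + (6) + (2) + (4 + 2*sqrt(5)) + (2) + (4 - 2*sqrt(5)) + (0) + (-10)] = 20/20 = 1
  <chi_rho, chi_5> = (1/20)[1*(12)*conj(2) + 1*(-6)*conj(-2) + 2*(-1)*conj(1/2 + sqrt(5)/2) + 2*(2 + sqrt(5))*conj(-1/2 + sqrt(5)/2) + 2*(-1)*conj(1/2 - sqrt(5)/2) + 2*(2 - sqrt(5))*conj(-sqrt(5)/2 - 1/2) + 5*(0)*conj(0) + 5*(-2)*conj(0)]
      = (1/20)[(24) + (12) + (-sqrt(5) - 1) + (sqrt(5) + 3) + (-1 + sqrt(5)) + (3 - sqrt(5)) + (0) + (0)] = 40/20 = 2
  <chi_rho, chi_6> = (1/20)[1*(12)*conj(2) + 1*(-6)*conj(2) + 2*(-1)*conj(-1/2 + sqrt(5)/2) + 2*(2 + sqrt(5))*conj(-sqrt(5)/2 - 1/2) + 2*(-1)*conj(-sqrt(5)/2 - 1/2) + 2*(2 - sqrt(5))*conj(-1/2 + sqrt(5)/2) + 5*(0)*conj(0) + 5*(-2)*conj(0)]
      = (1/20)[(24) + (-12) + (1 - sqrt(5)) + (-7 - 3*sqrt(5)) + (1 + sqrt(5)) + (-7 + 3*sqrt(5)) + (0) + (0)] = 0/20 = 0
  <chi_rho, chi_7> = (1/20)[1*(12)*conj(2) + 1*(-6)*conj(-2) + 2*(-1)*conj(1/2 - sqrt(5)/2) + 2*(2 + sqrt(5))*conj(-sqrt(5)/2 - 1/2) + 2*(-1)*conj(1/2 + sqrt(5)/2) + 2*(2 - sqrt(5))*conj(-1/2 + sqrt(5)/2) + 5*(0)*conj(0) + 5*(-2)*conj(0)]
      = (1/20)[(24) + (12) + (-1 + sqrt(5)) + (-7 - 3*sqrt(5)) + (-sqrt(5) - 1) + (-7 + 3*sqrt(5)) + (0) + (0)] = 20/20 = 1
  <chi_rho, chi_8> = (1/20)[1*(12)*conj(2) + 1*(-6)*conj(2) + 2*(-1)*conj(-sqrt(5)/2 - 1/2) + 2*(2 + sqrt(5))*conj(-1/2 + sqrt(5)/2) + 2*(-1)*conj(-1/2 + sqrt(5)/2) + 2*(2 - sqrt(5))*conj(-sqrt(5)/2 - 1/2) + 5*(0)*conj(0) + 5*(-2)*conj(0)]
      = (1/20)[(24) + (-12) + (1 + sqrt(5)) + (sqrt(5) + 3) + (1 - sqrt(5)) + (3 - sqrt(5)) + (0) + (0)] = 20/20 = 1
Dimension check: dim(rho) = sum (mult * dim) = 0*1 + 1*1 + 2*1 + 1*1 + 2*2 + 0*2 + 1*2 + 1*2 = 12 = chi_rho(e) = 12.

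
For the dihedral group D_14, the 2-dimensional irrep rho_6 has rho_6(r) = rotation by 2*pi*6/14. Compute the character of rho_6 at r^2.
chi_{rho_6}(r^2) = 2*cos(2*pi*6*2/14) = 2*cos(2*pi/7)

Solution. rho_6(r^2) is rotation by angle 2*pi*6*2/14, whose trace is 2*cos(2*pi*6*2/14) = 2*cos(2*pi/7).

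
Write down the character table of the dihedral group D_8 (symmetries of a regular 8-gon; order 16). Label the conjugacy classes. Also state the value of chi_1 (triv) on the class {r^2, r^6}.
Conjugacy classes: {e} of size 1, {r^4} of size 1, {r^1, r^7} of size 2, {r^2, r^6} of size 2, {r^3, r^5} of size 2, {s, sr^2, ...} of size 4, {sr, sr^3, ...} of size 4.
Character table:
  irrep \ class              {e} (size 1)  {r^4} (size 1)  {r^1, r^7} (size 2)  {r^2, r^6} (size 2)  {r^3, r^5} (size 2)  {s, sr^2, ...} (size 4)  {sr, sr^3, ...} (size 4)
  chi_1 (triv)               1             1               1                    1                    1                    1                        1                       
  chi_2 (sign: r->1, s->-1)  1             1               1                    1                    1                    -1                       -1                      
  chi_3 (r->-1, s->1)        1             1               -1                   1                    -1                   1                        -1                      
  chi_4 (r->-1, s->-1)       1             1               -1                   1                    -1                   -1                       1                       
  chi_5 (2d, j=1)            2             -2              sqrt(2)              0                    -sqrt(2)             0                        0                       
  chi_6 (2d, j=2)            2             2               0                    -2                   0                    0                        0                       
  chi_7 (2d, j=3)            2             -2              -sqrt(2)             0                    sqrt(2)              0                        0                       

Spot check: chi_1 (triv) on {r^2, r^6} = 1.

D_8 has order 2*8 = 16 with 7 conjugacy classes, hence 7 irreducibles. Sum of squared dims 1 + 1 + 1 + 1 + 4 + 4 + 4 = 16 = |G|. Linear characters come from the abelianisation; the 2-dimensional irreps have character r^k -> 2*cos(2*pi*j*k/8), reflections -> 0.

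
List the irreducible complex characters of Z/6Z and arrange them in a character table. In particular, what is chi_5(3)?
Character table of Z/6Z (irreps indexed chi_0,...,chi_5 with chi_k(m) = zeta_6^(k*m), zeta_6 = exp(2*pi*i/6)):
  irrep \ class  {0} (size 1)  {1} (size 1)    {2} (size 1)    {3} (size 1)  {4} (size 1)    {5} (size 1)  
  chi_0          1             1               1               1             1               1             
  chi_1          1             exp(I*pi/3)     exp(2*I*pi/3)   -1            exp(-2*I*pi/3)  exp(-I*pi/3)  
  chi_2          1             exp(2*I*pi/3)   exp(-2*I*pi/3)  1             exp(2*I*pi/3)   exp(-2*I*pi/3)
  chi_3          1             -1              1               -1            1               -1            
  chi_4          1             exp(-2*I*pi/3)  exp(2*I*pi/3)   1             exp(-2*I*pi/3)  exp(2*I*pi/3) 
  chi_5          1             exp(-I*pi/3)    exp(-2*I*pi/3)  -1            exp(2*I*pi/3)   exp(I*pi/3)   

Spot check: chi_5(3) = zeta_6^(5*3) = zeta_6^15 = -1.

Reasoning: Z/6Z is abelian, so all 6 irreducible complex representations are 1-dimensional. They are given by chi_k(m) = zeta_6^(k*m) for k = 0,...,5. Row orthogonality: sum_m chi_k(m) conj(chi_l(m)) = 6 * [k = l].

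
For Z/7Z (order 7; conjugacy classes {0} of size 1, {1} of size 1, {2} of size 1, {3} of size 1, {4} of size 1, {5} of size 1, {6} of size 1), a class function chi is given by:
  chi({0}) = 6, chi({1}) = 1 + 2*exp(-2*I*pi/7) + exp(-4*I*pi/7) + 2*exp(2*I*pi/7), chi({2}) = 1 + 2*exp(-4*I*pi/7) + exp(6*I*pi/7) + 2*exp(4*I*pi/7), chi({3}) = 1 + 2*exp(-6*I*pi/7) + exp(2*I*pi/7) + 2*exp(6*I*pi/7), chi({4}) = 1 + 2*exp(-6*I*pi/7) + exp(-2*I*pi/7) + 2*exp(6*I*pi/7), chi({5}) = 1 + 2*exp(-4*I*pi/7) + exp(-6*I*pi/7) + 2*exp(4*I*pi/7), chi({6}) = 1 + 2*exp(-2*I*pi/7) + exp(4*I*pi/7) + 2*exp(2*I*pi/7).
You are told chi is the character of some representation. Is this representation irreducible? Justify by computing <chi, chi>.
Not irreducible (reducible): <chi, chi> = 10 > 1.

Reasoning: <chi, chi> = (1/|G|) sum_C |C| * |chi(C)|^2 = (1/7)[1*|6|^2 + 1*|1 + 2*exp(-2*I*pi/7) + exp(-4*I*pi/7) + 2*exp(2*I*pi/7)|^2 + 1*|1 + 2*exp(-4*I*pi/7) + exp(6*I*pi/7) + 2*exp(4*I*pi/7)|^2 + 1*|1 + 2*exp(-6*I*pi/7) + exp(2*I*pi/7) + 2*exp(6*I*pi/7)|^2 + 1*|1 + 2*exp(-6*I*pi/7) + exp(-2*I*pi/7) + 2*exp(6*I*pi/7)|^2 + 1*|1 + 2*exp(-4*I*pi/7) + exp(-6*I*pi/7) + 2*exp(4*I*pi/7)|^2 + 1*|1 + 2*exp(-2*I*pi/7) + exp(4*I*pi/7) + 2*exp(2*I*pi/7)|^2]
  = (1/7)[(36) + (10 + 5*exp(-4*I*pi/7) + 6*exp(-2*I*pi/7) + 2*exp(-6*I*pi/7) + 2*exp(6*I*pi/7) + 6*exp(2*I*pi/7) + 5*exp(4*I*pi/7)) + (10 + 6*exp(-4*I*pi/7) + 5*exp(-6*I*pi/7) + 2*exp(-2*I*pi/7) + 2*exp(2*I*pi/7) + 5*exp(6*I*pi/7) + 6*exp(4*I*pi/7)) + (10 + 5*exp(-2*I*pi/7) + 6*exp(-6*I*pi/7) + 2*exp(-4*I*pi/7) + 2*exp(4*I*pi/7) + 6*exp(6*I*pi/7) + 5*exp(2*I*pi/7)) + (10 + 5*exp(-2*I*pi/7) + 6*exp(-6*I*pi/7) + 2*exp(-4*I*pi/7) + 2*exp(4*I*pi/7) + 6*exp(6*I*pi/7) + 5*exp(2*I*pi/7)) + (10 + 6*exp(-4*I*pi/7) + 5*exp(-6*I*pi/7) + 2*exp(-2*I*pi/7) + 2*exp(2*I*pi/7) + 5*exp(6*I*pi/7) + 6*exp(4*I*pi/7)) + (10 + 5*exp(-4*I*pi/7) + 6*exp(-2*I*pi/7) + 2*exp(-6*I*pi/7) + 2*exp(6*I*pi/7) + 6*exp(2*I*pi/7) + 5*exp(4*I*pi/7))] = 70/7 = 10.
(Exp terms are combined using exp(i*s)*conj(exp(i*t)) = exp(i*(s-t)), and sums of them are collapsed using the identity that for every m > 1 the m distinct m-th roots of unity sum to 0, e.g. 1 + exp(2*I*pi/3) + exp(-2*I*pi/3) = 0.)
A character is irreducible iff <chi, chi> = 1, so this representation is reducible.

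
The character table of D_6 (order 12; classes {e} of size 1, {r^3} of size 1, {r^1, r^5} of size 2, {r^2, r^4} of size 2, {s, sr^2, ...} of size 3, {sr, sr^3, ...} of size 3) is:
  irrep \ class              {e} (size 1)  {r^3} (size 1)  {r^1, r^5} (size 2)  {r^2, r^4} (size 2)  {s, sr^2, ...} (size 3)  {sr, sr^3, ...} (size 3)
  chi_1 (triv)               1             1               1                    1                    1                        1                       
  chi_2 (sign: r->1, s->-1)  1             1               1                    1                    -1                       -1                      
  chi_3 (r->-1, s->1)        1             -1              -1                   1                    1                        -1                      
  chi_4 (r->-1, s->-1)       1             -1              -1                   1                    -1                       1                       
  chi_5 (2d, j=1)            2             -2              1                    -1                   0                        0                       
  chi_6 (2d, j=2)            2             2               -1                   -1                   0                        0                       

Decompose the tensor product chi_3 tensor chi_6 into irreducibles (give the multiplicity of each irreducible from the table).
chi_3 tensor chi_6 = chi_5 (all other irreducibles have multiplicity 0).

The character of a tensor product is the pointwise product (chi_3 * chi_6)(C) = chi_3(C) * chi_6(C):
  {e}: (1)*(2), {r^3}: (-1)*(2), {r^1, r^5}: (-1)*(-1), {r^2, r^4}: (1)*(-1), {s, sr^2, ...}: (1)*(0), {sr, sr^3, ...}: (-1)*(0)
so (chi_3 * chi_6) takes values
  {e} -> 2, {r^3} -> -2, {r^1, r^5} -> 1, {r^2, r^4} -> -1, {s, sr^2, ...} -> 0, {sr, sr^3, ...} -> 0.
Now take the inner product of this character with each irreducible chi from the table, <chi_3*chi_6, chi> = (1/12) sum_C |C| (chi_3*chi_6)(C) conj(chi(C)):
  <chi_3*chi_6, chi_1> = (1/12)[1*(2)*conj(1) + 1*(-2)*conj(1) + 2*(1)*conj(1) + 2*(-1)*conj(1) + 3*(0)*conj(1) + 3*(0)*conj(1)]
      = (1/12)[(2) + (-2) + (2) + (-2) + (0) + (0)] = 0/12 = 0
  <chi_3*chi_6, chi_2> = (1/12)[1*(2)*conj(1) + 1*(-2)*conj(1) + 2*(1)*conj(1) + 2*(-1)*conj(1) + 3*(0)*conj(-1) + 3*(0)*conj(-1)]
      = (1/12)[(2) + (-2) + (2) + (-2) + (0) + (0)] = 0/12 = 0
  <chi_3*chi_6, chi_3> = (1/12)[1*(2)*conj(1) + 1*(-2)*conj(-1) + 2*(1)*conj(-1) + 2*(-1)*conj(1) + 3*(0)*conj(1) + 3*(0)*conj(-1)]
      = (1/12)[(2) + (2) + (-2) + (-2) + (0) + (0)] = 0/12 = 0
  <chi_3*chi_6, chi_4> = (1/12)[1*(2)*conj(1) + 1*(-2)*conj(-1) + 2*(1)*conj(-1) + 2*(-1)*conj(1) + 3*(0)*conj(-1) + 3*(0)*conj(1)]
      = (1/12)[(2) + (2) + (-2) + (-2) + (0) + (0)] = 0/12 = 0
  <chi_3*chi_6, chi_5> = (1/12)[1*(2)*conj(2) + 1*(-2)*conj(-2) + 2*(1)*conj(1) + 2*(-1)*conj(-1) + 3*(0)*conj(0) + 3*(0)*conj(0)]
      = (1/12)[(4) + (4) + (2) + (2) + (0) + (0)] = 12/12 = 1
  <chi_3*chi_6, chi_6> = (1/12)[1*(2)*conj(2) + 1*(-2)*conj(2) + 2*(1)*conj(-1) + 2*(-1)*conj(-1) + 3*(0)*conj(0) + 3*(0)*conj(0)]
      = (1/12)[(4) + (-4) + (-2) + (2) + (0) + (0)] = 0/12 = 0
Hence the multiplicities are chi_5: 1. Dimension check: dim(chi_3)*dim(chi_6) = 1*2 = 2 and sum (mult * dim) = 1*2 = 2.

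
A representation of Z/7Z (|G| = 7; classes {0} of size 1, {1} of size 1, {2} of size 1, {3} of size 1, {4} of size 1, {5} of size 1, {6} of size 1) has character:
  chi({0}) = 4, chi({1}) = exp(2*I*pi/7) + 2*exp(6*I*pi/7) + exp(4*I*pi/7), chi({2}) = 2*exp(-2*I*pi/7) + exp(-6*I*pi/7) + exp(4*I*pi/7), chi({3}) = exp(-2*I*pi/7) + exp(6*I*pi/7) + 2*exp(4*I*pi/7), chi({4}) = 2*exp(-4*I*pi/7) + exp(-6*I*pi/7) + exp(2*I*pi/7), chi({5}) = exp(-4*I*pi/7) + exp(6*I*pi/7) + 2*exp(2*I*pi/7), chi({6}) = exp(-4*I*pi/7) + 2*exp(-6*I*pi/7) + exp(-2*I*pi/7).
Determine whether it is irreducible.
Not irreducible (reducible): <chi, chi> = 6 > 1.

Explanation: <chi, chi> = (1/|G|) sum_C |C| * |chi(C)|^2 = (1/7)[1*|4|^2 + 1*|exp(2*I*pi/7) + 2*exp(6*I*pi/7) + exp(4*I*pi/7)|^2 + 1*|2*exp(-2*I*pi/7) + exp(-6*I*pi/7) + exp(4*I*pi/7)|^2 + 1*|exp(-2*I*pi/7) + exp(6*I*pi/7) + 2*exp(4*I*pi/7)|^2 + 1*|2*exp(-4*I*pi/7) + exp(-6*I*pi/7) + exp(2*I*pi/7)|^2 + 1*|exp(-4*I*pi/7) + exp(6*I*pi/7) + 2*exp(2*I*pi/7)|^2 + 1*|exp(-4*I*pi/7) + 2*exp(-6*I*pi/7) + exp(-2*I*pi/7)|^2]
  = (1/7)[(16) + (6 + 3*exp(-2*I*pi/7) + 2*exp(-4*I*pi/7) + 2*exp(4*I*pi/7) + 3*exp(2*I*pi/7)) + (6 + 3*exp(-4*I*pi/7) + 2*exp(-6*I*pi/7) + 2*exp(6*I*pi/7) + 3*exp(4*I*pi/7)) + (6 + 2*exp(-2*I*pi/7) + 3*exp(-6*I*pi/7) + 3*exp(6*I*pi/7) + 2*exp(2*I*pi/7)) + (6 + 2*exp(-2*I*pi/7) + 3*exp(-6*I*pi/7) + 3*exp(6*I*pi/7) + 2*exp(2*I*pi/7)) + (6 + 3*exp(-4*I*pi/7) + 2*exp(-6*I*pi/7) + 2*exp(6*I*pi/7) + 3*exp(4*I*pi/7)) + (6 + 3*exp(-2*I*pi/7) + 2*exp(-4*I*pi/7) + 2*exp(4*I*pi/7) + 3*exp(2*I*pi/7))] = 42/7 = 6.
(Exp terms are combined using exp(i*s)*conj(exp(i*t)) = exp(i*(s-t)), and sums of them are collapsed using the identity that for every m > 1 the m distinct m-th roots of unity sum to 0, e.g. 1 + exp(2*I*pi/3) + exp(-2*I*pi/3) = 0.)
A character is irreducible iff <chi, chi> = 1, so this representation is reducible.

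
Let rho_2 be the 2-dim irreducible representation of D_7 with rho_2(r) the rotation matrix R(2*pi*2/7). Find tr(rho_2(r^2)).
chi_{rho_2}(r^2) = 2*cos(2*pi*2*2/7) = -2*cos(pi/7)

Argument: rho_2(r^2) is rotation by angle 2*pi*2*2/7, whose trace is 2*cos(2*pi*2*2/7) = -2*cos(pi/7).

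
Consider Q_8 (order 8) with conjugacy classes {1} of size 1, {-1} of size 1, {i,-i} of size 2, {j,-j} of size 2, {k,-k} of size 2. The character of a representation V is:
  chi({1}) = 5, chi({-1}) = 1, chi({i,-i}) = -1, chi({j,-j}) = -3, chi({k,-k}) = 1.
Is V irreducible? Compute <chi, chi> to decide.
Not irreducible (reducible): <chi, chi> = 6 > 1.

Argument: <chi, chi> = (1/|G|) sum_C |C| * |chi(C)|^2 = (1/8)[1*|5|^2 + 1*|1|^2 + 2*|-1|^2 + 2*|-3|^2 + 2*|1|^2]
  = (1/8)[(25) + (1) + (2) + (18) + (2)] = 48/8 = 6.
A character is irreducible iff <chi, chi> = 1, so this representation is reducible.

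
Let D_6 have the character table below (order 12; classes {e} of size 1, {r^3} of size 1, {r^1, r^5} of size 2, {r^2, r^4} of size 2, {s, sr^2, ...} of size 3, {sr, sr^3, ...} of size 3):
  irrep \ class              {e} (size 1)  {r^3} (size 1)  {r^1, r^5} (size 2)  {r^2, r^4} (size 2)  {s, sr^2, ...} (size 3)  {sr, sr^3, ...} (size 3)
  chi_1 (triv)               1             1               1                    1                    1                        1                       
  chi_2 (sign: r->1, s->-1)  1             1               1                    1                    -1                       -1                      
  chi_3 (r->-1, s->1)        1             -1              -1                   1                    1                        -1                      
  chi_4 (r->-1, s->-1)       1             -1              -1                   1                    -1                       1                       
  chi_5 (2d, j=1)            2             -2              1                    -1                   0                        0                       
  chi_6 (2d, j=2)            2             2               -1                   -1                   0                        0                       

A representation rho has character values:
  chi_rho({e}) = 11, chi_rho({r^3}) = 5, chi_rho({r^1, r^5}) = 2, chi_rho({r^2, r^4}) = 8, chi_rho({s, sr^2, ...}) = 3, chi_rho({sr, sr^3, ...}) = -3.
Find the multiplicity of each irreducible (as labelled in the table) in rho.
Multiplicities: chi_1: 3, chi_2: 3, chi_3: 3, chi_4: 0, chi_5: 0, chi_6: 1.

Proof sketch: Use <chi_rho, chi> = (1/|G|) sum_C |C| * chi_rho(C) * conj(chi(C)) with |G| = 12 for each irreducible chi in the table:
  <chi_rho, chi_1> = (1/12)[1*(11)*conj(1) + 1*(5)*conj(1) + 2*(2)*conj(1) + 2*(8)*conj(1) + 3*(3)*conj(1) + 3*(-3)*conj(1)]
      = (1/12)[(11) + (5) + (4) + (16) + (9) + (-9)] = 36/12 = 3
  <chi_rho, chi_2> = (1/12)[1*(11)*conj(1) + 1*(5)*conj(1) + 2*(2)*conj(1) + 2*(8)*conj(1) + 3*(3)*conj(-1) + 3*(-3)*conj(-1)]
      = (1/12)[(11) + (5) + (4) + (16) + (-9) + (9)] = 36/12 = 3
  <chi_rho, chi_3> = (1/12)[1*(11)*conj(1) + 1*(5)*conj(-1) + 2*(2)*conj(-1) + 2*(8)*conj(1) + 3*(3)*conj(1) + 3*(-3)*conj(-1)]
      = (1/12)[(11) + (-5) + (-4) + (16) + (9) + (9)] = 36/12 = 3
  <chi_rho, chi_4> = (1/12)[1*(11)*conj(1) + 1*(5)*conj(-1) + 2*(2)*conj(-1) + 2*(8)*conj(1) + 3*(3)*conj(-1) + 3*(-3)*conj(1)]
      = (1/12)[(11) + (-5) + (-4) + (16) + (-9) + (-9)] = 0/12 = 0
  <chi_rho, chi_5> = (1/12)[1*(11)*conj(2) + 1*(5)*conj(-2) + 2*(2)*conj(1) + 2*(8)*conj(-1) + 3*(3)*conj(0) + 3*(-3)*conj(0)]
      = (1/12)[(22) + (-10) + (4) + (-16) + (0) + (0)] = 0/12 = 0
  <chi_rho, chi_6> = (1/12)[1*(11)*conj(2) + 1*(5)*conj(2) + 2*(2)*conj(-1) + 2*(8)*conj(-1) + 3*(3)*conj(0) + 3*(-3)*conj(0)]
      = (1/12)[(22) + (10) + (-4) + (-16) + (0) + (0)] = 12/12 = 1
Dimension check: dim(rho) = sum (mult * dim) = 3*1 + 3*1 + 3*1 + 0*1 + 0*2 + 1*2 = 11 = chi_rho(e) = 11.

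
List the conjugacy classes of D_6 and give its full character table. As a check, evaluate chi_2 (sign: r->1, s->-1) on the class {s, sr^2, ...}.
Conjugacy classes: {e} of size 1, {r^3} of size 1, {r^1, r^5} of size 2, {r^2, r^4} of size 2, {s, sr^2, ...} of size 3, {sr, sr^3, ...} of size 3.
Character table:
  irrep \ class              {e} (size 1)  {r^3} (size 1)  {r^1, r^5} (size 2)  {r^2, r^4} (size 2)  {s, sr^2, ...} (size 3)  {sr, sr^3, ...} (size 3)
  chi_1 (triv)               1             1               1                    1                    1                        1                       
  chi_2 (sign: r->1, s->-1)  1             1               1                    1                    -1                       -1                      
  chi_3 (r->-1, s->1)        1             -1              -1                   1                    1                        -1                      
  chi_4 (r->-1, s->-1)       1             -1              -1                   1                    -1                       1                       
  chi_5 (2d, j=1)            2             -2              1                    -1                   0                        0                       
  chi_6 (2d, j=2)            2             2               -1                   -1                   0                        0                       

Spot check: chi_2 (sign: r->1, s->-1) on {s, sr^2, ...} = -1.

Solution. D_6 has order 2*6 = 12 with 6 conjugacy classes, hence 6 irreducibles. Sum of squared dims 1 + 1 + 1 + 1 + 4 + 4 = 12 = |G|. Linear characters come from the abelianisation; the 2-dimensional irreps have character r^k -> 2*cos(2*pi*j*k/6), reflections -> 0.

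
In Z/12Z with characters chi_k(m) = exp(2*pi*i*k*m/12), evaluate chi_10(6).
chi_10(6) = zeta_12^60 = 1

Argument: chi_10(6) = zeta_12^(10*6) = zeta_12^60. Since zeta_12^12 = 1, this equals zeta_12^0 = exp(2*pi*i*0/12) = 1.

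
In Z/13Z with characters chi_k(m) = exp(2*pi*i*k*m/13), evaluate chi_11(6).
chi_11(6) = zeta_13^66 = exp(2*I*pi/13)

Working: chi_11(6) = zeta_13^(11*6) = zeta_13^66. Since zeta_13^13 = 1, this equals zeta_13^1 = exp(2*pi*i*1/13) = exp(2*I*pi/13).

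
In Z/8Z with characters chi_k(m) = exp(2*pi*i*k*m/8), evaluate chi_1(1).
chi_1(1) = zeta_8^1 = exp(I*pi/4)

Justification: chi_1(1) = zeta_8^(1*1) = zeta_8^1. Since zeta_8^8 = 1, this equals zeta_8^1 = exp(2*pi*i*1/8) = exp(I*pi/4).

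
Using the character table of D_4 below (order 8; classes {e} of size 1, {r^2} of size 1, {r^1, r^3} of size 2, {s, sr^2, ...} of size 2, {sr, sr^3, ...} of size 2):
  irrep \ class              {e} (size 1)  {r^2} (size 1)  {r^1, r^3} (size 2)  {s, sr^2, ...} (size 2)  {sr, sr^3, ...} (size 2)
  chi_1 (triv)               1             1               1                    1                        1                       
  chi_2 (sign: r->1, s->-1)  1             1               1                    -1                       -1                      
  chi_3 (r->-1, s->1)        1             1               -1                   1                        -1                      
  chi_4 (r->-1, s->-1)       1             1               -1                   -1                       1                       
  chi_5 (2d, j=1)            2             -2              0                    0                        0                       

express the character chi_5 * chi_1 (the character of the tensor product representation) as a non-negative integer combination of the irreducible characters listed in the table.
chi_5 tensor chi_1 = chi_5 (all other irreducibles have multiplicity 0).

The character of a tensor product is the pointwise product (chi_5 * chi_1)(C) = chi_5(C) * chi_1(C):
  {e}: (2)*(1), {r^2}: (-2)*(1), {r^1, r^3}: (0)*(1), {s, sr^2, ...}: (0)*(1), {sr, sr^3, ...}: (0)*(1)
so (chi_5 * chi_1) takes values
  {e} -> 2, {r^2} -> -2, {r^1, r^3} -> 0, {s, sr^2, ...} -> 0, {sr, sr^3, ...} -> 0.
Now take the inner product of this character with each irreducible chi from the table, <chi_5*chi_1, chi> = (1/8) sum_C |C| (chi_5*chi_1)(C) conj(chi(C)):
  <chi_5*chi_1, chi_1> = (1/8)[1*(2)*conj(1) + 1*(-2)*conj(1) + 2*(0)*conj(1) + 2*(0)*conj(1) + 2*(0)*conj(1)]
      = (1/8)[(2) + (-2) + (0) + (0) + (0)] = 0/8 = 0
  <chi_5*chi_1, chi_2> = (1/8)[1*(2)*conj(1) + 1*(-2)*conj(1) + 2*(0)*conj(1) + 2*(0)*conj(-1) + 2*(0)*conj(-1)]
      = (1/8)[(2) + (-2) + (0) + (0) + (0)] = 0/8 = 0
  <chi_5*chi_1, chi_3> = (1/8)[1*(2)*conj(1) + 1*(-2)*conj(1) + 2*(0)*conj(-1) + 2*(0)*conj(1) + 2*(0)*conj(-1)]
      = (1/8)[(2) + (-2) + (0) + (0) + (0)] = 0/8 = 0
  <chi_5*chi_1, chi_4> = (1/8)[1*(2)*conj(1) + 1*(-2)*conj(1) + 2*(0)*conj(-1) + 2*(0)*conj(-1) + 2*(0)*conj(1)]
      = (1/8)[(2) + (-2) + (0) + (0) + (0)] = 0/8 = 0
  <chi_5*chi_1, chi_5> = (1/8)[1*(2)*conj(2) + 1*(-2)*conj(-2) + 2*(0)*conj(0) + 2*(0)*conj(0) + 2*(0)*conj(0)]
      = (1/8)[(4) + (4) + (0) + (0) + (0)] = 8/8 = 1
Hence the multiplicities are chi_5: 1. Dimension check: dim(chi_5)*dim(chi_1) = 2*1 = 2 and sum (mult * dim) = 1*2 = 2.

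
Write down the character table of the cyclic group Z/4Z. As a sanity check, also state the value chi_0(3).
Character table of Z/4Z (irreps indexed chi_0,...,chi_3 with chi_k(m) = zeta_4^(k*m), zeta_4 = exp(2*pi*i/4)):
  irrep \ class  {0} (size 1)  {1} (size 1)  {2} (size 1)  {3} (size 1)
  chi_0          1             1             1             1           
  chi_1          1             I             -1            -I          
  chi_2          1             -1            1             -1          
  chi_3          1             -I            -1            I           

Spot check: chi_0(3) = zeta_4^(0*3) = zeta_4^0 = 1.

Working: Z/4Z is abelian, so all 4 irreducible complex representations are 1-dimensional. They are given by chi_k(m) = zeta_4^(k*m) for k = 0,...,3. Row orthogonality: sum_m chi_k(m) conj(chi_l(m)) = 4 * [k = l].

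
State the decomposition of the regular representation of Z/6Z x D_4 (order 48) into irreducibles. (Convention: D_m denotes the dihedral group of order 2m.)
Each irreducible V_i of dimension d_i appears with multiplicity d_i, i.e. rho_reg = (direct sum over all irreducibles V_i) d_i V_i. The irreducible dimensions for Z/6Z x D_4 are 1, 1, 1, 1, 1, 1, 1, 1, 1, 1, 1, 1, 1, 1, 1, 1, 1, 1, 1, 1, 1, 1, 1, 1, 2, 2, 2, 2, 2, 2: 24 irreducibles of dimension 1, each with multiplicity 1; 6 irreducibles of dimension 2, each with multiplicity 2. Total dimension 24*1*1 + 6*2*2 = 48 = |G|.

Explanation: General theorem: in the regular representation of a finite group G, each irreducible appears with multiplicity equal to its dimension. Check: dim(rho_reg) = sum d_i^2 = 1 + 1 + 1 + 1 + 1 + 1 + 1 + 1 + 1 + 1 + 1 + 1 + 1 + 1 + 1 + 1 + 1 + 1 + 1 + 1 + 1 + 1 + 1 + 1 + 4 + 4 + 4 + 4 + 4 + 4 = 48 = |G|.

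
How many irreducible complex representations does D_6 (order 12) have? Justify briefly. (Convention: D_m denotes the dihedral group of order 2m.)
6

Justification: The number of irreducible complex representations of a finite group equals its number of conjugacy classes. D_6 has 6 conjugacy classes (n/2 + 3 for n even), so D_6 (order 12) has exactly 6 irreducible complex representations.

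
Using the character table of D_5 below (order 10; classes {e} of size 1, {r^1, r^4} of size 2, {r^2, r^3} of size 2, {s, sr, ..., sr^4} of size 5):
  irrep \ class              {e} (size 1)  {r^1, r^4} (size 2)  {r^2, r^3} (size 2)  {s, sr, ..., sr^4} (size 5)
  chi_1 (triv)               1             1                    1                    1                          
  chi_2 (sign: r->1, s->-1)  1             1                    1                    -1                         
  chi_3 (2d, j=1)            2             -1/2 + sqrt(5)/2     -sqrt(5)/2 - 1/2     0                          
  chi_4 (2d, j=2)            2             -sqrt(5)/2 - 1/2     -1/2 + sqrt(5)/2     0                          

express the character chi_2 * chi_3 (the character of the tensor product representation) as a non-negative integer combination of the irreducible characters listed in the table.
chi_2 tensor chi_3 = chi_3 (all other irreducibles have multiplicity 0).

Derivation: The character of a tensor product is the pointwise product (chi_2 * chi_3)(C) = chi_2(C) * chi_3(C):
  {e}: (1)*(2), {r^1, r^4}: (1)*(-1/2 + sqrt(5)/2), {r^2, r^3}: (1)*(-sqrt(5)/2 - 1/2), {s, sr, ..., sr^4}: (-1)*(0)
so (chi_2 * chi_3) takes values
  {e} -> 2, {r^1, r^4} -> -1/2 + sqrt(5)/2, {r^2, r^3} -> -sqrt(5)/2 - 1/2, {s, sr, ..., sr^4} -> 0.
Now take the inner product of this character with each irreducible chi from the table, <chi_2*chi_3, chi> = (1/10) sum_C |C| (chi_2*chi_3)(C) conj(chi(C)):
  <chi_2*chi_3, chi_1> = (1/10)[1*(2)*conj(1) + 2*(-1/2 + sqrt(5)/2)*conj(1) + 2*(-sqrt(5)/2 - 1/2)*conj(1) + 5*(0)*conj(1)]
      = (1/10)[(2) + (-1 + sqrt(5)) + (-sqrt(5) - 1) + (0)] = 0/10 = 0
  <chi_2*chi_3, chi_2> = (1/10)[1*(2)*conj(1) + 2*(-1/2 + sqrt(5)/2)*conj(1) + 2*(-sqrt(5)/2 - 1/2)*conj(1) + 5*(0)*conj(-1)]
      = (1/10)[(2) + (-1 + sqrt(5)) + (-sqrt(5) - 1) + (0)] = 0/10 = 0
  <chi_2*chi_3, chi_3> = (1/10)[1*(2)*conj(2) + 2*(-1/2 + sqrt(5)/2)*conj(-1/2 + sqrt(5)/2) + 2*(-sqrt(5)/2 - 1/2)*conj(-sqrt(5)/2 - 1/2) + 5*(0)*conj(0)]
      = (1/10)[(4) + (3 - sqrt(5)) + (sqrt(5) + 3) + (0)] = 10/10 = 1
  <chi_2*chi_3, chi_4> = (1/10)[1*(2)*conj(2) + 2*(-1/2 + sqrt(5)/2)*conj(-sqrt(5)/2 - 1/2) + 2*(-sqrt(5)/2 - 1/2)*conj(-1/2 + sqrt(5)/2) + 5*(0)*conj(0)]
      = (1/10)[(4) + (-2) + (-2) + (0)] = 0/10 = 0
Hence the multiplicities are chi_3: 1. Dimension check: dim(chi_2)*dim(chi_3) = 1*2 = 2 and sum (mult * dim) = 1*2 = 2.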